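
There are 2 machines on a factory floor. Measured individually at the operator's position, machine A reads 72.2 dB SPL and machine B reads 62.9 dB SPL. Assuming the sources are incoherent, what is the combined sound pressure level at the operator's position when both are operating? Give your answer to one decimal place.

72.7 dB SPL

Incoherent sources sum as intensities:
L_total = 10·log₁₀(10^(72.2/10) + 10^(62.9/10)) = 10·log₁₀(18550000) = 72.7 dB SPL.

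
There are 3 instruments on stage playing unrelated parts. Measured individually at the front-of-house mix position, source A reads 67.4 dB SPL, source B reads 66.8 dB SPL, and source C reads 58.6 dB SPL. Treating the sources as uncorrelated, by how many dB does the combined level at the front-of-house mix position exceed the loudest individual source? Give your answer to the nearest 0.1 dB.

3.0 dB

Add the sources as powers (linear), then convert back to dB:
L_total = 10·log₁₀(10^(67.4/10) + 10^(66.8/10) + 10^(58.6/10)) = 70.42 dB SPL.
Excess over the loudest (67.4 dB): 70.42 − 67.4 = 3.0 dB.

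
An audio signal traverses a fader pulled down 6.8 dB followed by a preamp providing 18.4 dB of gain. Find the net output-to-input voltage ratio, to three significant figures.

3.80

Net gain = (−6.8) + 18.4 = 11.6 dB.
Voltage ratio = 10^(11.6/20) = 3.80.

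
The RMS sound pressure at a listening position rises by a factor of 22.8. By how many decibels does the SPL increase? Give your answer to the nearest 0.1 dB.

27.2 dB

SPL change from a pressure ratio uses the 20·log₁₀ form:
20·log₁₀(22.8) = 27.2 dB.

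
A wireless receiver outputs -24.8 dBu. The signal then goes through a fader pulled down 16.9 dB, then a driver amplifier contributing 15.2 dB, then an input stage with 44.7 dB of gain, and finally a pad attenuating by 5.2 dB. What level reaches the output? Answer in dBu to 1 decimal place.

Gain stages sum in dB:
-24.8 − 16.9 + 15.2 + 44.7 − 5.2 = +13.0 dBu.

+13.0 dBu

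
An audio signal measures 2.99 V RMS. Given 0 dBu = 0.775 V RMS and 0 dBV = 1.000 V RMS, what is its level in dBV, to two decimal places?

dBV = 20·log₁₀(V / 1.000 V).
20·log₁₀(2.99/1.000) = +9.51 dBV.

+9.51 dBV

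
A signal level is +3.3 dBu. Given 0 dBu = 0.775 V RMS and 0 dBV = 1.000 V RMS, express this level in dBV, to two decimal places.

The offset between the scales is 20·log₁₀(0.775/1.000) = −2.214 dB.
So dBV = +3.3 − 2.214 = +1.09 dBV.

+1.09 dBV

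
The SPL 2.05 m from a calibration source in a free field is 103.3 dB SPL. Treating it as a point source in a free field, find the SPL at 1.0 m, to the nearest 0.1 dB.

Free-field point source: level drops by 20·log₁₀ of the distance ratio.
ΔL = −20·log₁₀(1.0/2.05) = 6.24 dB, so L₂ = 103.3 + (6.24) = 109.5 dB SPL.

109.5 dB SPL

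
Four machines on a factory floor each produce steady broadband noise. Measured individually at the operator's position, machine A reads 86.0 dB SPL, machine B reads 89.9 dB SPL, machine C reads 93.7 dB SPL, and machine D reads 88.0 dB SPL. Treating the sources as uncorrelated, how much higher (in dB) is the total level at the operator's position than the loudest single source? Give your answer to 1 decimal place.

Incoherent sources sum as intensities:
L_total = 10·log₁₀(10^(86.0/10) + 10^(89.9/10) + 10^(93.7/10) + 10^(88.0/10)) = 96.39 dB SPL.
Excess over the loudest (93.7 dB): 96.39 − 93.7 = 2.7 dB.

2.7 dB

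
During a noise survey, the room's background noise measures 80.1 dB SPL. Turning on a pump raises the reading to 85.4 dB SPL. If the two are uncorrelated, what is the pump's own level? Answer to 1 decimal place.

Subtract intensities: L_src = 10·log₁₀(10^(L_total/10) − 10^(L_bg/10)).
L_src = 10·log₁₀(10^(85.4/10) − 10^(80.1/10)) = 10·log₁₀(244400000) = 83.9 dB SPL.

83.9 dB SPL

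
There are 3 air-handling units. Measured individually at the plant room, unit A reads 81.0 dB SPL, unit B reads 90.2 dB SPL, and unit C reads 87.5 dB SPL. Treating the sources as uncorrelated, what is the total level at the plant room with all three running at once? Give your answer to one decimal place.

Add the sources as powers (linear), then convert back to dB:
L_total = 10·log₁₀(10^(81.0/10) + 10^(90.2/10) + 10^(87.5/10)) = 10·log₁₀(1735000000) = 92.4 dB SPL.

92.4 dB SPL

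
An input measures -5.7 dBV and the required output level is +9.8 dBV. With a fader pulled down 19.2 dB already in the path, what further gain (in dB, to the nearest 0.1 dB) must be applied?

34.7 dB

The required make-up gain is the shortfall in the dB sum.
G = +9.8 − (-5.7) + 19.2 = 34.7 dB.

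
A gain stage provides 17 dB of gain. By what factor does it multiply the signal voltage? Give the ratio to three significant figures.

Voltage ratio = 10^(dB/20).
10^(17/20) = 10^(0.8500) = 7.08.

7.08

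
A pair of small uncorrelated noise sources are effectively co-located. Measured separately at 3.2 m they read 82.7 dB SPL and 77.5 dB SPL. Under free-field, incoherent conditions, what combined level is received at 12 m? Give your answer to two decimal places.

Combined at 3.2 m: 10·log₁₀(10^(82.7/10)+10^(77.5/10)) = 83.846 dB SPL.
Then apply −20·log₁₀(12/3.2) = -11.481 dB → 72.37 dB SPL.

72.37 dB SPL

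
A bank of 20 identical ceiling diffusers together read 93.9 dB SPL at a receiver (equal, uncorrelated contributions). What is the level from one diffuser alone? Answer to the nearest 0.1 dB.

20 equal incoherent sources add 10·log₁₀(20) = 13.01 dB over one source.
L_one = 93.9 − 13.01 = 80.9 dB SPL.

80.9 dB SPL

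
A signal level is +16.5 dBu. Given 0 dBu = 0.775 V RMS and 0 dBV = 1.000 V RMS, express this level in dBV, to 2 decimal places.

The offset between the scales is 20·log₁₀(0.775/1.000) = −2.214 dB.
So dBV = +16.5 − 2.214 = +14.29 dBV.

+14.29 dBV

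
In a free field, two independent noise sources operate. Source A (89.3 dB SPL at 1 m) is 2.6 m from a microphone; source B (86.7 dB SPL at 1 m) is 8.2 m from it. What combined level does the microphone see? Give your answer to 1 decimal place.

At the listener: L_A = 89.3 − 20·log₁₀(2.6) = 81.00 dB; L_B = 86.7 − 20·log₁₀(8.2) = 68.42 dB.
Combined: 10·log₁₀(10^(81.00/10)+10^(68.42/10)) = 81.2 dB SPL.

81.2 dB SPL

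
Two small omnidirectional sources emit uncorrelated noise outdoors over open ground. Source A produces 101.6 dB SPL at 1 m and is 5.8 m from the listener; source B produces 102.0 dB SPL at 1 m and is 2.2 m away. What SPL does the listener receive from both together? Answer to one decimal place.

95.7 dB SPL

At the listener: L_A = 101.6 − 20·log₁₀(5.8) = 86.33 dB; L_B = 102.0 − 20·log₁₀(2.2) = 95.15 dB.
Combined: 10·log₁₀(10^(86.33/10)+10^(95.15/10)) = 95.7 dB SPL.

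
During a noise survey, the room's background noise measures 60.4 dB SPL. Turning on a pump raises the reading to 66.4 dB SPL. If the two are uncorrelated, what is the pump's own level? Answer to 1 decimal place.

65.1 dB SPL

Background correction is a power subtraction:
L_src = 10·log₁₀(10^(66.4/10) − 10^(60.4/10)) = 10·log₁₀(3269000) = 65.1 dB SPL.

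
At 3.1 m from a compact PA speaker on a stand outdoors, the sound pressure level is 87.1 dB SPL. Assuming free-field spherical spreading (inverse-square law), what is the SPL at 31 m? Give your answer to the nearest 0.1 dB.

67.1 dB SPL

For a point source in a free field, ΔL = −20·log₁₀(d₂/d₁).
ΔL = −20·log₁₀(31/3.1) = -20.00 dB, so L₂ = 87.1 + (-20.00) = 67.1 dB SPL.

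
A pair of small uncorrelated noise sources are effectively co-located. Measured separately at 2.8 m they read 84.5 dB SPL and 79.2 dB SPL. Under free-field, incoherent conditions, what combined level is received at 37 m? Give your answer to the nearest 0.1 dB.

Combined at 2.8 m: 10·log₁₀(10^(84.5/10)+10^(79.2/10)) = 85.62 dB SPL.
Then apply −20·log₁₀(37/2.8) = -22.42 dB → 63.2 dB SPL.

63.2 dB SPL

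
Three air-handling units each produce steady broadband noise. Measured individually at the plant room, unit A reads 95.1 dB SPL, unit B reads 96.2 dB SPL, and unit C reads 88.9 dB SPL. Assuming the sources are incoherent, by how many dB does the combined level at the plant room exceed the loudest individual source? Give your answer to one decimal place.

2.9 dB

Incoherent sources sum as intensities:
L_total = 10·log₁₀(10^(95.1/10) + 10^(96.2/10) + 10^(88.9/10)) = 99.13 dB SPL.
Excess over the loudest (96.2 dB): 99.13 − 96.2 = 2.9 dB.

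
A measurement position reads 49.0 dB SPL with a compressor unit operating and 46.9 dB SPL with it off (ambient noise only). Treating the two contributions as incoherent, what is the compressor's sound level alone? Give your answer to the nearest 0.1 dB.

44.8 dB SPL

Remove the background by subtracting linear intensities:
L_src = 10·log₁₀(10^(49.0/10) − 10^(46.9/10)) = 10·log₁₀(30450) = 44.8 dB SPL.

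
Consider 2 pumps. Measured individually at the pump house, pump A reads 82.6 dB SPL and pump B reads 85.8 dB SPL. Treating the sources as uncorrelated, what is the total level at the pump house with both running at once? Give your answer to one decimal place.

Uncorrelated sources add in intensity (power), not in dB.
L_total = 10·log₁₀(10^(82.6/10) + 10^(85.8/10)) = 10·log₁₀(562200000) = 87.5 dB SPL.

87.5 dB SPL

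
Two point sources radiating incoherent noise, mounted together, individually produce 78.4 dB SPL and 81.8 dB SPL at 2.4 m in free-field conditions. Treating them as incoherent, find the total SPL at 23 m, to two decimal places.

63.80 dB SPL

Combined at 2.4 m: 10·log₁₀(10^(78.4/10)+10^(81.8/10)) = 83.435 dB SPL.
Then apply −20·log₁₀(23/2.4) = -19.630 dB → 63.80 dB SPL.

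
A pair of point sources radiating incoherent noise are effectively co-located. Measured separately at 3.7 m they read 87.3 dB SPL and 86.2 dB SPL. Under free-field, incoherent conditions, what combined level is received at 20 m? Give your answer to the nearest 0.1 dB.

75.1 dB SPL

Combined at 3.7 m: 10·log₁₀(10^(87.3/10)+10^(86.2/10)) = 89.80 dB SPL.
Then apply −20·log₁₀(20/3.7) = -14.66 dB → 75.1 dB SPL.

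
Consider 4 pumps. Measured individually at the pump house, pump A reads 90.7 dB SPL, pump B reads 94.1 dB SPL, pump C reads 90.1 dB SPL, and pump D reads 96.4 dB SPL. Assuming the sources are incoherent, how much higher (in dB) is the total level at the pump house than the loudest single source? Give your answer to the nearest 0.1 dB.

Add the sources as powers (linear), then convert back to dB:
L_total = 10·log₁₀(10^(90.7/10) + 10^(94.1/10) + 10^(90.1/10) + 10^(96.4/10)) = 99.61 dB SPL.
Excess over the loudest (96.4 dB): 99.61 − 96.4 = 3.2 dB.

3.2 dB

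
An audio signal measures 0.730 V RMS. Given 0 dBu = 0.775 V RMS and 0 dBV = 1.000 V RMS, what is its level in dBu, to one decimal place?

-0.5 dBu

dBu = 20·log₁₀(V / 0.775 V).
20·log₁₀(0.730/0.775) = -0.5 dBu.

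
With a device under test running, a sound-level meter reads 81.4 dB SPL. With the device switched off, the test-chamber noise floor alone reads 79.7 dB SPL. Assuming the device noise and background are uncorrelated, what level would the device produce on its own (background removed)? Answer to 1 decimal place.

Background correction is a power subtraction:
L_src = 10·log₁₀(10^(81.4/10) − 10^(79.7/10)) = 10·log₁₀(44710000) = 76.5 dB SPL.

76.5 dB SPL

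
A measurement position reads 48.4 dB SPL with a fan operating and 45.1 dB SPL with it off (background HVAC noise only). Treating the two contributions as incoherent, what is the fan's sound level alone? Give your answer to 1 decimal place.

Remove the background by subtracting linear intensities:
L_src = 10·log₁₀(10^(48.4/10) − 10^(45.1/10)) = 10·log₁₀(36820) = 45.7 dB SPL.

45.7 dB SPL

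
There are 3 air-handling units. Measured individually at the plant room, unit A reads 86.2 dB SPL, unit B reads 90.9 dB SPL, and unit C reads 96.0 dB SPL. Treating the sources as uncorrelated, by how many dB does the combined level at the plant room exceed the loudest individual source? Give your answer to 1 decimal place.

Incoherent sources sum as intensities:
L_total = 10·log₁₀(10^(86.2/10) + 10^(90.9/10) + 10^(96.0/10)) = 97.50 dB SPL.
Excess over the loudest (96.0 dB): 97.50 − 96.0 = 1.5 dB.

1.5 dB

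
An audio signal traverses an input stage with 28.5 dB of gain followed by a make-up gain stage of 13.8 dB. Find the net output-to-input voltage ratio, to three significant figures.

Net gain = 28.5 + 13.8 = 42.3 dB.
Voltage ratio = 10^(42.3/20) = 130.

130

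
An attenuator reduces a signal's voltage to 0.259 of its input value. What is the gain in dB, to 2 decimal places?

-11.73 dB

Voltage ratio → dB uses the 20·log₁₀ form:
20·log₁₀(0.259) = -11.73 dB.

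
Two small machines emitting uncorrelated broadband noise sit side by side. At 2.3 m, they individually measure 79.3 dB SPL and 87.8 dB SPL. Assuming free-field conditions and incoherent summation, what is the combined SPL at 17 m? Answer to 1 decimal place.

Combined at 2.3 m: 10·log₁₀(10^(79.3/10)+10^(87.8/10)) = 88.37 dB SPL.
Then apply −20·log₁₀(17/2.3) = -17.37 dB → 71.0 dB SPL.

71.0 dB SPL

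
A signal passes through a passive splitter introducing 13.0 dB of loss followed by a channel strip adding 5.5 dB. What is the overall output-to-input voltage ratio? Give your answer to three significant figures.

Net gain = (−13.0) + 5.5 = -7.5 dB.
Voltage ratio = 10^(-7.5/20) = 0.422.

0.422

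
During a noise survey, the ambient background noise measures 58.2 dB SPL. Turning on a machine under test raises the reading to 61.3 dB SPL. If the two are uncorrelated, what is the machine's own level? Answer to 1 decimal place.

Subtract intensities: L_src = 10·log₁₀(10^(L_total/10) − 10^(L_bg/10)).
L_src = 10·log₁₀(10^(61.3/10) − 10^(58.2/10)) = 10·log₁₀(688300) = 58.4 dB SPL.

58.4 dB SPL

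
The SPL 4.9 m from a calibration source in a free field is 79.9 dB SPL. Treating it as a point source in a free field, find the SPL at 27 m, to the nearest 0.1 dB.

Inverse-square spreading gives ΔL = −20·log₁₀(d₂/d₁).
ΔL = −20·log₁₀(27/4.9) = -14.82 dB, so L₂ = 79.9 + (-14.82) = 65.1 dB SPL.

65.1 dB SPL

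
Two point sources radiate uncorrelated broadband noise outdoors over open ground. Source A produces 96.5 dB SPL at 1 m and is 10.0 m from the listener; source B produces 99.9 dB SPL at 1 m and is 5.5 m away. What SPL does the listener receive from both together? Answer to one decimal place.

85.7 dB SPL

At the listener: L_A = 96.5 − 20·log₁₀(10.0) = 76.50 dB; L_B = 99.9 − 20·log₁₀(5.5) = 85.09 dB.
Combined: 10·log₁₀(10^(76.50/10)+10^(85.09/10)) = 85.7 dB SPL.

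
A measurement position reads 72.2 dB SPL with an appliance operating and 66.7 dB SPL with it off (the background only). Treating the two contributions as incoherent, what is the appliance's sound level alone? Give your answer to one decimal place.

70.8 dB SPL

Remove the background by subtracting linear intensities:
L_src = 10·log₁₀(10^(72.2/10) − 10^(66.7/10)) = 10·log₁₀(11920000) = 70.8 dB SPL.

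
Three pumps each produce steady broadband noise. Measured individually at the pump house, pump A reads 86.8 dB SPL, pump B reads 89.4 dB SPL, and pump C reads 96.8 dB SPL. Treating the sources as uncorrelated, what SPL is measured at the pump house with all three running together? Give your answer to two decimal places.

97.88 dB SPL

Add the sources as powers (linear), then convert back to dB:
L_total = 10·log₁₀(10^(86.8/10) + 10^(89.4/10) + 10^(96.8/10)) = 10·log₁₀(6136000000) = 97.88 dB SPL.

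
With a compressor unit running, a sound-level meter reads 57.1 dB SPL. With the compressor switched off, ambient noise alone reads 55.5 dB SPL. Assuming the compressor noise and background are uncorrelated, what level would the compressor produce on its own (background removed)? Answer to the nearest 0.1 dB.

52.0 dB SPL

Background correction is a power subtraction:
L_src = 10·log₁₀(10^(57.1/10) − 10^(55.5/10)) = 10·log₁₀(158000) = 52.0 dB SPL.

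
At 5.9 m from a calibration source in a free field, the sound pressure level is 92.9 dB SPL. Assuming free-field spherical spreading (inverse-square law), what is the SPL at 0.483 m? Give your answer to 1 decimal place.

114.6 dB SPL

For a point source in a free field, ΔL = −20·log₁₀(d₂/d₁).
ΔL = −20·log₁₀(0.483/5.9) = 21.74 dB, so L₂ = 92.9 + (21.74) = 114.6 dB SPL.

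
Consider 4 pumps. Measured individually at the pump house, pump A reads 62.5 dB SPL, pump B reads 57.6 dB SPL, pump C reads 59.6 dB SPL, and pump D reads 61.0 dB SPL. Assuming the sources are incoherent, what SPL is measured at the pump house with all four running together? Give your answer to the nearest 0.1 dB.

66.6 dB SPL

Uncorrelated sources add in intensity (power), not in dB.
L_total = 10·log₁₀(10^(62.5/10) + 10^(57.6/10) + 10^(59.6/10) + 10^(61.0/10)) = 10·log₁₀(4525000) = 66.6 dB SPL.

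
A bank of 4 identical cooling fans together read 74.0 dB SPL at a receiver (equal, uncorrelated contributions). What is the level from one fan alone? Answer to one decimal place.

4 equal incoherent sources add 10·log₁₀(4) = 6.02 dB over one source.
L_one = 74.0 − 6.02 = 68.0 dB SPL.

68.0 dB SPL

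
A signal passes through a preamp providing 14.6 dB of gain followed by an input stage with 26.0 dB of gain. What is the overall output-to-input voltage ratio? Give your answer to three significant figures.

107

Net gain = 14.6 + 26.0 = 40.6 dB.
Voltage ratio = 10^(40.6/20) = 107.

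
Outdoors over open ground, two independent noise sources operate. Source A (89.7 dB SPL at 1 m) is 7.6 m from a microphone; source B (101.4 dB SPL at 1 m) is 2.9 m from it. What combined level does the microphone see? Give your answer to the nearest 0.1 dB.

92.2 dB SPL

At the listener: L_A = 89.7 − 20·log₁₀(7.6) = 72.08 dB; L_B = 101.4 − 20·log₁₀(2.9) = 92.15 dB.
Combined: 10·log₁₀(10^(72.08/10)+10^(92.15/10)) = 92.2 dB SPL.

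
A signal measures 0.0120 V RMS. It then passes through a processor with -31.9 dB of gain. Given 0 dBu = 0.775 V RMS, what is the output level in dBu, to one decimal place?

Input level: 20·log₁₀(0.0120/0.775) = -36.20 dBu.
Output: -36.20 − 31.9 = -68.1 dBu.

-68.1 dBu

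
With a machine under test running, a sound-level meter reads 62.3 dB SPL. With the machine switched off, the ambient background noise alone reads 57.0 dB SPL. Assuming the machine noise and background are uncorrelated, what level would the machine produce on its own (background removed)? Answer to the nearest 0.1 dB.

Remove the background by subtracting linear intensities:
L_src = 10·log₁₀(10^(62.3/10) − 10^(57.0/10)) = 10·log₁₀(1197000) = 60.8 dB SPL.

60.8 dB SPL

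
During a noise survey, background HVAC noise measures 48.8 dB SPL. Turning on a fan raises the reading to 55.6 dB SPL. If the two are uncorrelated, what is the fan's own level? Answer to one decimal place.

54.6 dB SPL

Background correction is a power subtraction:
L_src = 10·log₁₀(10^(55.6/10) − 10^(48.8/10)) = 10·log₁₀(287200) = 54.6 dB SPL.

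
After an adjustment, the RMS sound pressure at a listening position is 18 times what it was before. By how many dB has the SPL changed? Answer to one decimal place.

25.1 dB

SPL change from a pressure ratio uses the 20·log₁₀ form:
20·log₁₀(18) = 25.1 dB.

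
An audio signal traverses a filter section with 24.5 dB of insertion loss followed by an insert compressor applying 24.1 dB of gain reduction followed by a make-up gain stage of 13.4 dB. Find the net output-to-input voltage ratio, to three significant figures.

Net gain = (−24.5) + (−24.1) + 13.4 = -35.2 dB.
Voltage ratio = 10^(-35.2/20) = 0.0174.

0.0174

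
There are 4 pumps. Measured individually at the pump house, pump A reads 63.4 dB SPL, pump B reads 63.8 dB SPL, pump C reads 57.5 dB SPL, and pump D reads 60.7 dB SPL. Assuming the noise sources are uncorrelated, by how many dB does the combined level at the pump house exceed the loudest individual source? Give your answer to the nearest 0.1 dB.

4.2 dB

Uncorrelated sources add in intensity (power), not in dB.
L_total = 10·log₁₀(10^(63.4/10) + 10^(63.8/10) + 10^(57.5/10) + 10^(60.7/10)) = 68.01 dB SPL.
Excess over the loudest (63.8 dB): 68.01 − 63.8 = 4.2 dB.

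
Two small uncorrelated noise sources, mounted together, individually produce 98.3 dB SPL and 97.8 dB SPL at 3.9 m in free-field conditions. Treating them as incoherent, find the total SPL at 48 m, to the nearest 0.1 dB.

Combined at 3.9 m: 10·log₁₀(10^(98.3/10)+10^(97.8/10)) = 101.07 dB SPL.
Then apply −20·log₁₀(48/3.9) = -21.80 dB → 79.3 dB SPL.

79.3 dB SPL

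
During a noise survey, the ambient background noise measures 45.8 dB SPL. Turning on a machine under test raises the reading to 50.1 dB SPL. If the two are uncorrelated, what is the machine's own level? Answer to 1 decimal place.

Background correction is a power subtraction:
L_src = 10·log₁₀(10^(50.1/10) − 10^(45.8/10)) = 10·log₁₀(64310) = 48.1 dB SPL.

48.1 dB SPL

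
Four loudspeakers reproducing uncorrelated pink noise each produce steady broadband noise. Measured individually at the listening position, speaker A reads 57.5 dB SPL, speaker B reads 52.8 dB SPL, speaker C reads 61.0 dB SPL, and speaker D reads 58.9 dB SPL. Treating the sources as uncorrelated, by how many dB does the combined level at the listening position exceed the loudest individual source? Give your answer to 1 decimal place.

Incoherent sources sum as intensities:
L_total = 10·log₁₀(10^(57.5/10) + 10^(52.8/10) + 10^(61.0/10) + 10^(58.9/10)) = 64.45 dB SPL.
Excess over the loudest (61.0 dB): 64.45 − 61.0 = 3.5 dB.

3.5 dB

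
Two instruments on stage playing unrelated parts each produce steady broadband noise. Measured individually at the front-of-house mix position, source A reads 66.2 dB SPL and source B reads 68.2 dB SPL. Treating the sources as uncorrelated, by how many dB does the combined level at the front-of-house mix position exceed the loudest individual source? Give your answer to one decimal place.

2.1 dB

Incoherent sources sum as intensities:
L_total = 10·log₁₀(10^(66.2/10) + 10^(68.2/10)) = 70.32 dB SPL.
Excess over the loudest (68.2 dB): 70.32 − 68.2 = 2.1 dB.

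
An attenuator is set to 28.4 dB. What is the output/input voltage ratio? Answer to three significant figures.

0.0380

Voltage ratio = 10^(dB/20).
10^(-28.4/20) = 10^(-1.420) = 0.0380.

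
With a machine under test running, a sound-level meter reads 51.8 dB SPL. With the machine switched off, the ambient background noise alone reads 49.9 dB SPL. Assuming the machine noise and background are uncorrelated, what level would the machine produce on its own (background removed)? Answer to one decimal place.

47.3 dB SPL

Remove the background by subtracting linear intensities:
L_src = 10·log₁₀(10^(51.8/10) − 10^(49.9/10)) = 10·log₁₀(53630) = 47.3 dB SPL.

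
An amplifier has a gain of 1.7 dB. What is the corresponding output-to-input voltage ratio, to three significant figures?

Voltage ratio = 10^(dB/20).
10^(1.7/20) = 10^(0.08500) = 1.22.

1.22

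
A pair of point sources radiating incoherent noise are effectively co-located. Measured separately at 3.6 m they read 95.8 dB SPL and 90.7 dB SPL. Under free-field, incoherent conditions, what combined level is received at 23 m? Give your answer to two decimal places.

80.86 dB SPL

Combined at 3.6 m: 10·log₁₀(10^(95.8/10)+10^(90.7/10)) = 96.969 dB SPL.
Then apply −20·log₁₀(23/3.6) = -16.109 dB → 80.86 dB SPL.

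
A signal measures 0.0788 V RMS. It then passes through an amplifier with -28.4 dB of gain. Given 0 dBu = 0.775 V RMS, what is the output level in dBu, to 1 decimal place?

Input level: 20·log₁₀(0.0788/0.775) = -19.86 dBu.
Output: -19.86 − 28.4 = -48.3 dBu.

-48.3 dBu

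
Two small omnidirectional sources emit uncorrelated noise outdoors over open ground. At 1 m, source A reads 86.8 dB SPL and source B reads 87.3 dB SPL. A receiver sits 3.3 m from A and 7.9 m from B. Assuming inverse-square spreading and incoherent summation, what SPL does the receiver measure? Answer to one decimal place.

At the listener: L_A = 86.8 − 20·log₁₀(3.3) = 76.43 dB; L_B = 87.3 − 20·log₁₀(7.9) = 69.35 dB.
Combined: 10·log₁₀(10^(76.43/10)+10^(69.35/10)) = 77.2 dB SPL.

77.2 dB SPL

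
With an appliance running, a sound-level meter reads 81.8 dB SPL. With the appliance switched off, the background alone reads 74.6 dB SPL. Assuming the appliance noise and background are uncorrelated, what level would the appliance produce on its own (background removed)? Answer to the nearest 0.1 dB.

80.9 dB SPL

Remove the background by subtracting linear intensities:
L_src = 10·log₁₀(10^(81.8/10) − 10^(74.6/10)) = 10·log₁₀(122500000) = 80.9 dB SPL.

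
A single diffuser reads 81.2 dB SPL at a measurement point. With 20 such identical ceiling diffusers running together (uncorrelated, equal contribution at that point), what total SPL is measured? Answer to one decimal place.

20 equal incoherent sources raise the level by 10·log₁₀(20) = 13.01 dB.
L_total = 81.2 + 13.01 = 94.2 dB SPL.

94.2 dB SPL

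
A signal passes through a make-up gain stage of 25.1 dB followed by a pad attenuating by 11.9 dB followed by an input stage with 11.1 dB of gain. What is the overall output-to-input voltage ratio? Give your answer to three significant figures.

16.4

Net gain = 25.1 + (−11.9) + 11.1 = 24.3 dB.
Voltage ratio = 10^(24.3/20) = 16.4.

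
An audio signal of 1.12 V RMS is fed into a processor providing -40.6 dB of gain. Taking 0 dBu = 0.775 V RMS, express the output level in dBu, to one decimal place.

Input level: 20·log₁₀(1.12/0.775) = 3.20 dBu.
Output: 3.20 − 40.6 = -37.4 dBu.

-37.4 dBu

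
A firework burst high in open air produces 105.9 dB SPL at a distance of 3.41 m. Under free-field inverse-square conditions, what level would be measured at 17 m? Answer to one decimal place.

Inverse-square spreading gives ΔL = −20·log₁₀(d₂/d₁).
ΔL = −20·log₁₀(17/3.41) = -13.95 dB, so L₂ = 105.9 + (-13.95) = 91.9 dB SPL.

91.9 dB SPL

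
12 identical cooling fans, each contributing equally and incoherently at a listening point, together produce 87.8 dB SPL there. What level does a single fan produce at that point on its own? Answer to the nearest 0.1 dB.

77.0 dB SPL

12 equal incoherent sources add 10·log₁₀(12) = 10.79 dB over one source.
L_one = 87.8 − 10.79 = 77.0 dB SPL.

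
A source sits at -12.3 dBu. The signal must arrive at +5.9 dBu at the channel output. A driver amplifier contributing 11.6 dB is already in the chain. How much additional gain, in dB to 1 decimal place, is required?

6.6 dB

The required make-up gain is the shortfall in the dB sum.
G = +5.9 − (-12.3) − 11.6 = 6.6 dB.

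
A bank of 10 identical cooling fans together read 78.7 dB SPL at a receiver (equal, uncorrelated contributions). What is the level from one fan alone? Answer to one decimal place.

10 equal incoherent sources add 10·log₁₀(10) = 10.00 dB over one source.
L_one = 78.7 − 10.00 = 68.7 dB SPL.

68.7 dB SPL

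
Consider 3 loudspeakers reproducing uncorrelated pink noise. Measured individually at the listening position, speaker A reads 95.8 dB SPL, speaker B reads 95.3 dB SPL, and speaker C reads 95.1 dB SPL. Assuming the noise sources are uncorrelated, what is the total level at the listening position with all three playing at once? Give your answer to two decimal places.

Incoherent sources sum as intensities:
L_total = 10·log₁₀(10^(95.8/10) + 10^(95.3/10) + 10^(95.1/10)) = 10·log₁₀(10426000000) = 100.18 dB SPL.

100.18 dB SPL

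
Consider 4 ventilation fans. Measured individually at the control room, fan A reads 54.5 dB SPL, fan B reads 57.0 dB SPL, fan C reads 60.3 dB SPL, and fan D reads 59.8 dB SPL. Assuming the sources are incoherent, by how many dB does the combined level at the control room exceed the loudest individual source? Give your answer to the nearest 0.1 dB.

Add the sources as powers (linear), then convert back to dB:
L_total = 10·log₁₀(10^(54.5/10) + 10^(57.0/10) + 10^(60.3/10) + 10^(59.8/10)) = 64.49 dB SPL.
Excess over the loudest (60.3 dB): 64.49 − 60.3 = 4.2 dB.

4.2 dB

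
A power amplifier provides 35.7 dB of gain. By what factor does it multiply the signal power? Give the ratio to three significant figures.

Power ratio = 10^(dB/10).
10^(35.7/10) = 10^(3.570) = 3720.

3720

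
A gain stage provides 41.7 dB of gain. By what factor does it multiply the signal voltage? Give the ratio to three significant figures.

Voltage ratio = 10^(dB/20).
10^(41.7/20) = 10^(2.085) = 122.

122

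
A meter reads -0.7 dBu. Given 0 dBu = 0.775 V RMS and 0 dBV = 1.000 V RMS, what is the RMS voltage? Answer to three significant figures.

0.715 V

V = 0.775 V × 10^(-0.7/20).
= 0.775 × 0.9226 = 0.715 V.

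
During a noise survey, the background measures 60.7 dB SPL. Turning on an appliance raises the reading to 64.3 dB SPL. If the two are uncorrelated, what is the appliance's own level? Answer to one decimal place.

61.8 dB SPL

Subtract intensities: L_src = 10·log₁₀(10^(L_total/10) − 10^(L_bg/10)).
L_src = 10·log₁₀(10^(64.3/10) − 10^(60.7/10)) = 10·log₁₀(1517000) = 61.8 dB SPL.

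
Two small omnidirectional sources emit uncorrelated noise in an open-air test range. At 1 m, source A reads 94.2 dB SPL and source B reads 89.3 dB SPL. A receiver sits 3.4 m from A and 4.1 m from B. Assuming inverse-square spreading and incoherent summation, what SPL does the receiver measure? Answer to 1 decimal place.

84.4 dB SPL

At the listener: L_A = 94.2 − 20·log₁₀(3.4) = 83.57 dB; L_B = 89.3 − 20·log₁₀(4.1) = 77.04 dB.
Combined: 10·log₁₀(10^(83.57/10)+10^(77.04/10)) = 84.4 dB SPL.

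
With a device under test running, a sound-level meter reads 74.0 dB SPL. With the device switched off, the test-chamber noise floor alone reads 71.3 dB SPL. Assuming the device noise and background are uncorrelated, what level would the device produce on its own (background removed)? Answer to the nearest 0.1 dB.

Remove the background by subtracting linear intensities:
L_src = 10·log₁₀(10^(74.0/10) − 10^(71.3/10)) = 10·log₁₀(11630000) = 70.7 dB SPL.

70.7 dB SPL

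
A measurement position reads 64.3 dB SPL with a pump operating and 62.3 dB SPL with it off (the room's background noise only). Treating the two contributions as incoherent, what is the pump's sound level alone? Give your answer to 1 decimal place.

Background correction is a power subtraction:
L_src = 10·log₁₀(10^(64.3/10) − 10^(62.3/10)) = 10·log₁₀(993300) = 60.0 dB SPL.

60.0 dB SPL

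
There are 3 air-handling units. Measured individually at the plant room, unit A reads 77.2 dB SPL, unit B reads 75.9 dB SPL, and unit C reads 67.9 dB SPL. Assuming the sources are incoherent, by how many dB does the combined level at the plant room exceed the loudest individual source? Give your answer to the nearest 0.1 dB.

2.7 dB

Add the sources as powers (linear), then convert back to dB:
L_total = 10·log₁₀(10^(77.2/10) + 10^(75.9/10) + 10^(67.9/10)) = 79.89 dB SPL.
Excess over the loudest (77.2 dB): 79.89 − 77.2 = 2.7 dB.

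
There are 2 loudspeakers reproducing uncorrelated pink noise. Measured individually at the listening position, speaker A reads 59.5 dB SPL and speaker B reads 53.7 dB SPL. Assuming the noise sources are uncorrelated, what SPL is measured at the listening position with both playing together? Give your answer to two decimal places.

60.51 dB SPL

Uncorrelated sources add in intensity (power), not in dB.
L_total = 10·log₁₀(10^(59.5/10) + 10^(53.7/10)) = 10·log₁₀(1126000) = 60.51 dB SPL.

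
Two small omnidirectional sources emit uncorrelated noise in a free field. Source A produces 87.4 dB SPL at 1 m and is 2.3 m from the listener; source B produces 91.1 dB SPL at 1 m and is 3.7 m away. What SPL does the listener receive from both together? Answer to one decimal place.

83.0 dB SPL

At the listener: L_A = 87.4 − 20·log₁₀(2.3) = 80.17 dB; L_B = 91.1 − 20·log₁₀(3.7) = 79.74 dB.
Combined: 10·log₁₀(10^(80.17/10)+10^(79.74/10)) = 83.0 dB SPL.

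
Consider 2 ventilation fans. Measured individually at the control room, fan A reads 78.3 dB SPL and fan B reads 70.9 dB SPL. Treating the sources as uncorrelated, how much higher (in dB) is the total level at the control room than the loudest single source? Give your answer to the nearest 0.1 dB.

Uncorrelated sources add in intensity (power), not in dB.
L_total = 10·log₁₀(10^(78.3/10) + 10^(70.9/10)) = 79.03 dB SPL.
Excess over the loudest (78.3 dB): 79.03 − 78.3 = 0.7 dB.

0.7 dB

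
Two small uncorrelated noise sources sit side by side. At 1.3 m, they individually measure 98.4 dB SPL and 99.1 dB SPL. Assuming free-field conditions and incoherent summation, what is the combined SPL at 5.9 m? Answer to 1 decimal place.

Combined at 1.3 m: 10·log₁₀(10^(98.4/10)+10^(99.1/10)) = 101.77 dB SPL.
Then apply −20·log₁₀(5.9/1.3) = -13.14 dB → 88.6 dB SPL.

88.6 dB SPL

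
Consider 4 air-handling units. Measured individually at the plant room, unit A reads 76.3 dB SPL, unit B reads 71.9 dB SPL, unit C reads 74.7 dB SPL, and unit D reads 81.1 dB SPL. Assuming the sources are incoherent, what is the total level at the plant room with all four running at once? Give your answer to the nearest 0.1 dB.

Incoherent sources sum as intensities:
L_total = 10·log₁₀(10^(76.3/10) + 10^(71.9/10) + 10^(74.7/10) + 10^(81.1/10)) = 10·log₁₀(216500000) = 83.4 dB SPL.

83.4 dB SPL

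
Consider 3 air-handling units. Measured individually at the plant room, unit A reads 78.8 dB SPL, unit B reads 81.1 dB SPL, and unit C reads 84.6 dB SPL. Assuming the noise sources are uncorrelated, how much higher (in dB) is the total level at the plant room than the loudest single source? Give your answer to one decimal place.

2.3 dB

Add the sources as powers (linear), then convert back to dB:
L_total = 10·log₁₀(10^(78.8/10) + 10^(81.1/10) + 10^(84.6/10)) = 86.93 dB SPL.
Excess over the loudest (84.6 dB): 86.93 − 84.6 = 2.3 dB.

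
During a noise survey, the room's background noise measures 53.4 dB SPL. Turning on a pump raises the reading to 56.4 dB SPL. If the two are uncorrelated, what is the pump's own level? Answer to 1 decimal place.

53.4 dB SPL

Subtract intensities: L_src = 10·log₁₀(10^(L_total/10) − 10^(L_bg/10)).
L_src = 10·log₁₀(10^(56.4/10) − 10^(53.4/10)) = 10·log₁₀(217700) = 53.4 dB SPL.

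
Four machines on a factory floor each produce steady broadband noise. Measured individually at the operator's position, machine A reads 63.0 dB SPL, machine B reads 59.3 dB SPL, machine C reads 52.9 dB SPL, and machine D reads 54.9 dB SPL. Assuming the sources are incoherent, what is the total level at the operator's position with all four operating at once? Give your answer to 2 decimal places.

Add the sources as powers (linear), then convert back to dB:
L_total = 10·log₁₀(10^(63.0/10) + 10^(59.3/10) + 10^(52.9/10) + 10^(54.9/10)) = 10·log₁₀(3350000) = 65.25 dB SPL.

65.25 dB SPL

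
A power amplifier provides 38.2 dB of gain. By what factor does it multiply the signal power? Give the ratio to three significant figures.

Power ratio = 10^(dB/10).
10^(38.2/10) = 10^(3.820) = 6610.

6610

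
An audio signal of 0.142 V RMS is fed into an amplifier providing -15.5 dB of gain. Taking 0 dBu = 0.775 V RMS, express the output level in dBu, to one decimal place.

Input level: 20·log₁₀(0.142/0.775) = -14.74 dBu.
Output: -14.74 − 15.5 = -30.2 dBu.

-30.2 dBu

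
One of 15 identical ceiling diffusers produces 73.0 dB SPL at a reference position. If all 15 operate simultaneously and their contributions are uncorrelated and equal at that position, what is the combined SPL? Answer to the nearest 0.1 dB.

15 equal incoherent sources raise the level by 10·log₁₀(15) = 11.76 dB.
L_total = 73.0 + 11.76 = 84.8 dB SPL.

84.8 dB SPL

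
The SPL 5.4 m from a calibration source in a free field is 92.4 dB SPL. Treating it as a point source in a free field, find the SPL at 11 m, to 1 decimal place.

Inverse-square spreading gives ΔL = −20·log₁₀(d₂/d₁).
ΔL = −20·log₁₀(11/5.4) = -6.18 dB, so L₂ = 92.4 + (-6.18) = 86.2 dB SPL.

86.2 dB SPL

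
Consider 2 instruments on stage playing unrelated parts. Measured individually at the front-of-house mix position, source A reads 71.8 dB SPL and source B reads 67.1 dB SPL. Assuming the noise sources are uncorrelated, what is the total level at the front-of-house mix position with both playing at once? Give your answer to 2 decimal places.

73.07 dB SPL

Add the sources as powers (linear), then convert back to dB:
L_total = 10·log₁₀(10^(71.8/10) + 10^(67.1/10)) = 10·log₁₀(20260000) = 73.07 dB SPL.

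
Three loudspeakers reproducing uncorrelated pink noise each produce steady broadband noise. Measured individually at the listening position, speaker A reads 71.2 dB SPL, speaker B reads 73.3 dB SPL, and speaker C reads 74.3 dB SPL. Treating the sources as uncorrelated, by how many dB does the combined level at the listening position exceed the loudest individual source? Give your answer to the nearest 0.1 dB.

3.6 dB

Uncorrelated sources add in intensity (power), not in dB.
L_total = 10·log₁₀(10^(71.2/10) + 10^(73.3/10) + 10^(74.3/10)) = 77.89 dB SPL.
Excess over the loudest (74.3 dB): 77.89 − 74.3 = 3.6 dB.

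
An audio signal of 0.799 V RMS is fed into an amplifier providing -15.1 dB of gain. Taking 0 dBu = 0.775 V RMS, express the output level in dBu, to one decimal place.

-14.8 dBu

Input level: 20·log₁₀(0.799/0.775) = 0.26 dBu.
Output: 0.26 − 15.1 = -14.8 dBu.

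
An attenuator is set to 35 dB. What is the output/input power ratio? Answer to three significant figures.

0.000316

Power ratio = 10^(dB/10).
10^(-35/10) = 10^(-3.500) = 0.000316.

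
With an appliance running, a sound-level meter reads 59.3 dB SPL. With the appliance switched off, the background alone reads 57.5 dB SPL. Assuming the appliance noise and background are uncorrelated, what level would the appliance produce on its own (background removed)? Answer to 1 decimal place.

Subtract intensities: L_src = 10·log₁₀(10^(L_total/10) − 10^(L_bg/10)).
L_src = 10·log₁₀(10^(59.3/10) − 10^(57.5/10)) = 10·log₁₀(288800) = 54.6 dB SPL.

54.6 dB SPL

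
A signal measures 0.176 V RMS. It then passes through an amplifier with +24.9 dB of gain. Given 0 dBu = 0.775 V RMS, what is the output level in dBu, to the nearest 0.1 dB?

+12.0 dBu

Input level: 20·log₁₀(0.176/0.775) = -12.88 dBu.
Output: -12.88 + 24.9 = +12.0 dBu.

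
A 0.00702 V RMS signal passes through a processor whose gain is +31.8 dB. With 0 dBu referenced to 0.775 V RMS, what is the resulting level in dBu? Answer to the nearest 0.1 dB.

-9.1 dBu

Input level: 20·log₁₀(0.00702/0.775) = -40.86 dBu.
Output: -40.86 + 31.8 = -9.1 dBu.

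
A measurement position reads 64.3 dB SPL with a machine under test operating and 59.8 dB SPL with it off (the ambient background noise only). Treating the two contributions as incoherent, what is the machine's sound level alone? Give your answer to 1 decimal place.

62.4 dB SPL

Subtract intensities: L_src = 10·log₁₀(10^(L_total/10) − 10^(L_bg/10)).
L_src = 10·log₁₀(10^(64.3/10) − 10^(59.8/10)) = 10·log₁₀(1737000) = 62.4 dB SPL.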